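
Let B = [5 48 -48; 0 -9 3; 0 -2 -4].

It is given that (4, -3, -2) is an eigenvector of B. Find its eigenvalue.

Compute Bv: B·(4, -3, -2) = (-28, 21, 14).
Since Bv = λv, compare component 1: -28 = λ·4, so λ = -7.

-7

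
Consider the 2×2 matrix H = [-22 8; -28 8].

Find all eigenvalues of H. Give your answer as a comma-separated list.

det(H - λI) = (-22 - λ)(8 - λ) - (8)·(-28) = λ^2 + 14λ + 48.
This factors as (λ + 8)·(λ + 6) = 0.
Eigenvalues: -8, -6.

-8, -6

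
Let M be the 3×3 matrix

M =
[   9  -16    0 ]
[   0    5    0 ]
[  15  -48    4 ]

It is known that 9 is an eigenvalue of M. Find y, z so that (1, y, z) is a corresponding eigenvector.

0, 3

We need (M - 9I)v = 0.
M - 9I = [[0, -16, 0], [0, -4, 0], [15, -48, -5]].
Row 1: (0)·1 + (-16)·y + (0)·z = 0
Row 2: (0)·1 + (-4)·y + (0)·z = 0
Row 3: (15)·1 + (-48)·y + (-5)·z = 0
Solving gives y = 0, z = 3.
Check: M·(1, 0, 3) = (9, 0, 27) = 9·(1, 0, 3).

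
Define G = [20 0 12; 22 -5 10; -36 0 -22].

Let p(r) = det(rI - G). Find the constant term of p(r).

p(r) = r^3 + 7r^2 + 2r - 40.
The constant term is -40.

-40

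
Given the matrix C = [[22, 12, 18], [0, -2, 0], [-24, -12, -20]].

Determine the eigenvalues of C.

Compute the characteristic polynomial p(r) = det(rI - C).
Cofactor expansion gives p(r) = r^3 - 12r - 16.
Rational-root test: r = -2 gives p(-2) = 0.
Factor out (r + 2): p(r) = (r + 2)·(r^2 - 2r - 8).
The quadratic factors as (r + 2)·(r - 4).
Eigenvalues: -2, -2, 4.

-2, -2, 4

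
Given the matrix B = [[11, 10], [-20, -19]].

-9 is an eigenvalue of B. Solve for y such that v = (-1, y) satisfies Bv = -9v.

We need (B + 9I)v = 0.
B + 9I = [[20, 10], [-20, -10]].
Row 1: (20)·-1 + (10)·y = 0
Row 2: (-20)·-1 + (-10)·y = 0
Solving gives y = 2.
Check: B·(-1, 2) = (9, -18) = -9·(-1, 2).

2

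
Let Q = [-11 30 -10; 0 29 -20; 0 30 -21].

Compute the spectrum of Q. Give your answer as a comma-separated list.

-11, -1, 9

Compute the characteristic polynomial p(lambda) = det(lambda·I - Q).
Cofactor expansion gives p(lambda) = lambda^3 + 3·lambda^2 - 97·lambda - 99.
Since p(-11) = 0, lambda = -11 is a root.
Factor out (lambda + 11): p(lambda) = (lambda + 11)·(lambda^2 - 8·lambda - 9).
The quadratic factors as (lambda + 1)·(lambda - 9).
Eigenvalues: -11, -1, 9.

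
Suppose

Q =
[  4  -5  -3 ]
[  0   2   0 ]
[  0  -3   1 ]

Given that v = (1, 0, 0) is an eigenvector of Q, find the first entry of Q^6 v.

4096

First find the eigenvalue: Qv = (4, 0, 0) = 4·(1, 0, 0), so λ = 4.
Then Q^6 v = λ^6·v = 4^6·(1, 0, 0) = 4096·(1, 0, 0) = (4096, 0, 0).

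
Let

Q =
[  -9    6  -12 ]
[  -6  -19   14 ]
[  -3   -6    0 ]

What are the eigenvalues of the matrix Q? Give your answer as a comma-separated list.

-12, -9, -7

Compute the characteristic polynomial p(lambda) = det(lambda·I - Q).
Expanding along the first row, p(lambda) = lambda^3 + 28·lambda^2 + 255·lambda + 756.
Try lambda = -9: p(-9) = 0, so -9 is a root.
Dividing by (lambda + 9) leaves lambda^2 + 19·lambda + 84.
The quadratic factors as (lambda + 12)·(lambda + 7).
Eigenvalues: -12, -9, -7.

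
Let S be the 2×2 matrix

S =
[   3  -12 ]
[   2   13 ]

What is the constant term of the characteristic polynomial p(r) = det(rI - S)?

63

p(0) = det(0·I − S) = det(−S) = (−1)^2·det(S).
det(S) = 63, so p(0) = 63.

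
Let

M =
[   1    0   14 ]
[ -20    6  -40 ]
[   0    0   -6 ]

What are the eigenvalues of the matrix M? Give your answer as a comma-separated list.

Compute the characteristic polynomial p(μ) = det(μI - M).
Cofactor expansion gives p(μ) = μ^3 - μ^2 - 36μ + 36.
Rational-root test: μ = 1 gives p(1) = 0.
Dividing by (μ - 1) leaves μ^2 - 36.
The quadratic factors as (μ + 6)·(μ - 6).
Eigenvalues: -6, 1, 6.

-6, 1, 6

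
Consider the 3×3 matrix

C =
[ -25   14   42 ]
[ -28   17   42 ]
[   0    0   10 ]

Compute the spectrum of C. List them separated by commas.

Compute the characteristic polynomial p(μ) = det(μI - C).
Cofactor expansion gives p(μ) = μ^3 - 2μ^2 - 113μ + 330.
Try μ = 10: p(10) = 0, so 10 is a root.
Dividing by (μ - 10) leaves μ^2 + 8μ - 33.
The quadratic factors as (μ + 11)·(μ - 3).
Eigenvalues: -11, 3, 10.

-11, 3, 10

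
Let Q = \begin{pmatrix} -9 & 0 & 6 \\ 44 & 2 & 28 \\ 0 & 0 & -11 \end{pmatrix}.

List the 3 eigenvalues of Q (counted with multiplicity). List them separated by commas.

-11, -9, 2

Set up det(μI - Q) = 0.
Cofactor expansion gives p(μ) = μ^3 + 18μ^2 + 59μ - 198.
Rational-root test: μ = -9 gives p(-9) = 0.
Dividing by (μ + 9) leaves μ^2 + 9μ - 22.
The quadratic factors as (μ + 11)·(μ - 2).
Eigenvalues: -11, -9, 2.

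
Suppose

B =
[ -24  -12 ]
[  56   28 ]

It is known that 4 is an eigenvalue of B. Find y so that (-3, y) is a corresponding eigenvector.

7

We need (B - 4I)v = 0.
B - 4I = [[-28, -12], [56, 24]].
Row 1: (-28)·-3 + (-12)·y = 0
Row 2: (56)·-3 + (24)·y = 0
Solving gives y = 7.
Check: B·(-3, 7) = (-12, 28) = 4·(-3, 7).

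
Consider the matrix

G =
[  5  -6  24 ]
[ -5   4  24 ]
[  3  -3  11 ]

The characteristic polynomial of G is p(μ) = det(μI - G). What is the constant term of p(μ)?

110

p(μ) = μ^3 - 20μ^2 + 89μ + 110.
The constant term is 110.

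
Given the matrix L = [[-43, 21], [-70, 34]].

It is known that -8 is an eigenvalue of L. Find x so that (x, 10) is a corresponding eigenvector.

We need (L + 8I)v = 0.
L + 8I = [[-35, 21], [-70, 42]].
Row 1: (-35)·x + (21)·10 = 0
Row 2: (-70)·x + (42)·10 = 0
Solving gives x = 6.
Check: L·(6, 10) = (-48, -80) = -8·(6, 10).

6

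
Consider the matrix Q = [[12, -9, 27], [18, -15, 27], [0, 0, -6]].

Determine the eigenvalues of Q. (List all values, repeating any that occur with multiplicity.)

-6, -6, 3

The characteristic polynomial is p(λ) = det(λI - Q).
Expanding the 3×3 determinant: p(λ) = λ^3 + 9λ^2 - 108.
Since p(3) = 0, λ = 3 is a root.
Factor out (λ - 3): p(λ) = (λ - 3)·(λ^2 + 12λ + 36).
The quadratic factor is (λ + 6)^2.
Eigenvalues: -6, -6, 3.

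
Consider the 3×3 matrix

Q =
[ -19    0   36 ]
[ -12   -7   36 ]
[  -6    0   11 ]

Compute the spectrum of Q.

-7, -7, -1

Compute the characteristic polynomial p(μ) = det(μI - Q).
Cofactor expansion gives p(μ) = μ^3 + 15μ^2 + 63μ + 49.
Rational-root test: μ = -1 gives p(-1) = 0.
Dividing by (μ + 1) leaves μ^2 + 14μ + 49.
The quadratic factor is (μ + 7)^2.
Eigenvalues: -7, -7, -1.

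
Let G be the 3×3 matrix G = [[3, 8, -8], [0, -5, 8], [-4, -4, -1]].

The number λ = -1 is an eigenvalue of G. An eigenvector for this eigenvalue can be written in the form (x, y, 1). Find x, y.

-2, 2

We need (G + 1I)v = 0.
G + 1I = [[4, 8, -8], [0, -4, 8], [-4, -4, 0]].
Row 1: (4)·x + (8)·y + (-8)·1 = 0
Row 2: (0)·x + (-4)·y + (8)·1 = 0
Row 3: (-4)·x + (-4)·y + (0)·1 = 0
Solving gives x = -2, y = 2.
Check: G·(-2, 2, 1) = (2, -2, -1) = -1·(-2, 2, 1).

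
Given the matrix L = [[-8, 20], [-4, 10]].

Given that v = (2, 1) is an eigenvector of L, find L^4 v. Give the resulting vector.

(32, 16)

First find the eigenvalue: Lv = (4, 2) = 2·(2, 1), so λ = 2.
Then L^4 v = λ^4·v = 2^4·(2, 1) = 16·(2, 1) = (32, 16).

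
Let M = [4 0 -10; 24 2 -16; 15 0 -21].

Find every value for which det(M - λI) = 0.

-11, -6, 2

Compute the characteristic polynomial p(s) = det(sI - M).
Cofactor expansion gives p(s) = s^3 + 15s^2 + 32s - 132.
Try s = 2: p(2) = 0, so 2 is a root.
Dividing by (s - 2) leaves s^2 + 17s + 66.
The quadratic factors as (s + 11)·(s + 6).
Eigenvalues: -11, -6, 2.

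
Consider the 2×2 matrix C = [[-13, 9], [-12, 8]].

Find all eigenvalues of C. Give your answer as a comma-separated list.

-4, -1

det(C - λI) = (-13 - λ)(8 - λ) - (9)·(-12) = λ^2 + 5λ + 4.
This factors as (λ + 4)·(λ + 1) = 0.
Eigenvalues: -4, -1.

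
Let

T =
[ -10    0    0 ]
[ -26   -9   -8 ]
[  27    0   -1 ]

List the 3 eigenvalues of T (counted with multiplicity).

-10, -9, -1

Compute the characteristic polynomial p(λ) = det(λI - T).
Expanding along the first row, p(λ) = λ^3 + 20λ^2 + 109λ + 90.
Since p(-1) = 0, λ = -1 is a root.
Factor out (λ + 1): p(λ) = (λ + 1)·(λ^2 + 19λ + 90).
The quadratic factors as (λ + 10)·(λ + 9).
Eigenvalues: -10, -9, -1.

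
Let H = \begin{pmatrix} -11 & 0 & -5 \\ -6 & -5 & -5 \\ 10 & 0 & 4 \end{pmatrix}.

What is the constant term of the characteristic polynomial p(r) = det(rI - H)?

30

p(0) = det(0·I − H) = det(−H) = (−1)^3·det(H).
det(H) = -30, so p(0) = 30.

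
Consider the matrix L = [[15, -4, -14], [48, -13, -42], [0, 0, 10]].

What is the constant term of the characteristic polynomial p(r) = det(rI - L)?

30

p(0) = det(0·I − L) = det(−L) = (−1)^3·det(L).
det(L) = -30, so p(0) = 30.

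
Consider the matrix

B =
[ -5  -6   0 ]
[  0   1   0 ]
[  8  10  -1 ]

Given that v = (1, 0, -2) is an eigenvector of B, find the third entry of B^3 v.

First find the eigenvalue: Bv = (-5, 0, 10) = -5·(1, 0, -2), so λ = -5.
Then B^3 v = λ^3·v = (-5)^3·(1, 0, -2) = -125·(1, 0, -2) = (-125, 0, 250).

250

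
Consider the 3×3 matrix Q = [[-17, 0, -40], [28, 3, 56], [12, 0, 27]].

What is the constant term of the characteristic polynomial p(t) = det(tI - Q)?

p(0) = det(0·I − Q) = det(−Q) = (−1)^3·det(Q).
det(Q) = 63, so p(0) = -63.

-63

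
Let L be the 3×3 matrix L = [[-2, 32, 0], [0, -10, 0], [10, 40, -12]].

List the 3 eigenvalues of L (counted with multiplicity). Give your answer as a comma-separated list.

-12, -10, -2

Compute the characteristic polynomial p(lambda) = det(lambda·I - L).
Expanding the 3×3 determinant: p(lambda) = lambda^3 + 24·lambda^2 + 164·lambda + 240.
Since p(-12) = 0, lambda = -12 is a root.
Factor out (lambda + 12): p(lambda) = (lambda + 12)·(lambda^2 + 12·lambda + 20).
The quadratic factors as (lambda + 10)·(lambda + 2).
Eigenvalues: -12, -10, -2.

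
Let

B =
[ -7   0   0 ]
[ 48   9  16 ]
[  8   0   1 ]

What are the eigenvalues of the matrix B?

-7, 1, 9

Set up det(μI - B) = 0.
Expanding along the first row, p(μ) = μ^3 - 3μ^2 - 61μ + 63.
Since p(1) = 0, μ = 1 is a root.
Dividing by (μ - 1) leaves μ^2 - 2μ - 63.
The quadratic factors as (μ + 7)·(μ - 9).
Eigenvalues: -7, 1, 9.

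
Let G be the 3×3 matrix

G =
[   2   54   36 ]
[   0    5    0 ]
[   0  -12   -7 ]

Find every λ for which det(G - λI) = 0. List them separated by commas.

-7, 2, 5

Compute the characteristic polynomial p(s) = det(sI - G).
Expanding the 3×3 determinant: p(s) = s^3 - 39s + 70.
Since p(5) = 0, s = 5 is a root.
Factor out (s - 5): p(s) = (s - 5)·(s^2 + 5s - 14).
The quadratic factors as (s + 7)·(s - 2).
Eigenvalues: -7, 2, 5.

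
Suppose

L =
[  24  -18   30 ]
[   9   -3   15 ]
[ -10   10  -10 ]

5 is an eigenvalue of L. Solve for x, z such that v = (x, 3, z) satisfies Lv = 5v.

We need (L - 5I)v = 0.
L - 5I = [[19, -18, 30], [9, -8, 15], [-10, 10, -15]].
Row 1: (19)·x + (-18)·3 + (30)·z = 0
Row 2: (9)·x + (-8)·3 + (15)·z = 0
Row 3: (-10)·x + (10)·3 + (-15)·z = 0
Solving gives x = 6, z = -2.
Check: L·(6, 3, -2) = (30, 15, -10) = 5·(6, 3, -2).

6, -2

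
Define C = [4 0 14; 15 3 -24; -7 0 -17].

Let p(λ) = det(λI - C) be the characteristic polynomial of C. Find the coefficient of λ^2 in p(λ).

The coefficient of λ^2 of det(λI - C) is −trace(C).
trace(C) = (4) + (3) + (-17) = -10, so the coefficient is 10.

10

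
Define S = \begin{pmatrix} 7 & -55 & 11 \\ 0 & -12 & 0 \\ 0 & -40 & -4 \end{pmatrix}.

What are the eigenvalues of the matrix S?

Set up det(μI - S) = 0.
Expanding along the first row, p(μ) = μ^3 + 9μ^2 - 64μ - 336.
Since p(-12) = 0, μ = -12 is a root.
Factor out (μ + 12): p(μ) = (μ + 12)·(μ^2 - 3μ - 28).
The quadratic factors as (μ + 4)·(μ - 7).
Eigenvalues: -12, -4, 7.

-12, -4, 7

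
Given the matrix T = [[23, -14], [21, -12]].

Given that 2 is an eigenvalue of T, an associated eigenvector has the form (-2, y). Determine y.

-3

We need (T - 2I)v = 0.
T - 2I = [[21, -14], [21, -14]].
Row 1: (21)·-2 + (-14)·y = 0
Row 2: (21)·-2 + (-14)·y = 0
Solving gives y = -3.
Check: T·(-2, -3) = (-4, -6) = 2·(-2, -3).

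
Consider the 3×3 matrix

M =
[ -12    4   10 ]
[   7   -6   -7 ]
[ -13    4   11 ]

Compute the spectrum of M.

-6, -2, 1

Set up det(λI - M) = 0.
Expanding the 3×3 determinant: p(λ) = λ^3 + 7λ^2 + 4λ - 12.
Rational-root test: λ = 1 gives p(1) = 0.
Factor out (λ - 1): p(λ) = (λ - 1)·(λ^2 + 8λ + 12).
The quadratic factors as (λ + 6)·(λ + 2).
Eigenvalues: -6, -2, 1.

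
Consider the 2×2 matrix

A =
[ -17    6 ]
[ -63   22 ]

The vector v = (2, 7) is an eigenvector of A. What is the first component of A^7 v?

32768

First find the eigenvalue: Av = (8, 28) = 4·(2, 7), so λ = 4.
Then A^7 v = λ^7·v = 4^7·(2, 7) = 16384·(2, 7) = (32768, 114688).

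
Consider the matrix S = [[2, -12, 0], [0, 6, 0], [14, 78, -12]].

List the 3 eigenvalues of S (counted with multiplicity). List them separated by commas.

-12, 2, 6

Compute the characteristic polynomial p(t) = det(tI - S).
Cofactor expansion gives p(t) = t^3 + 4t^2 - 84t + 144.
Since p(-12) = 0, t = -12 is a root.
Dividing by (t + 12) leaves t^2 - 8t + 12.
The quadratic factors as (t - 2)·(t - 6).
Eigenvalues: -12, 2, 6.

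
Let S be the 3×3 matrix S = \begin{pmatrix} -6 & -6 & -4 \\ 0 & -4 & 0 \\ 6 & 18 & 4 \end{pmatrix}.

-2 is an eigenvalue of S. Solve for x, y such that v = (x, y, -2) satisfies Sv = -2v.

2, 0

We need (S + 2I)v = 0.
S + 2I = [[-4, -6, -4], [0, -2, 0], [6, 18, 6]].
Row 1: (-4)·x + (-6)·y + (-4)·-2 = 0
Row 2: (0)·x + (-2)·y + (0)·-2 = 0
Row 3: (6)·x + (18)·y + (6)·-2 = 0
Solving gives x = 2, y = 0.
Check: S·(2, 0, -2) = (-4, 0, 4) = -2·(2, 0, -2).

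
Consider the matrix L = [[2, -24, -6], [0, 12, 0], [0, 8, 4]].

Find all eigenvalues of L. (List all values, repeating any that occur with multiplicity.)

Set up det(lambda·I - L) = 0.
Expanding the 3×3 determinant: p(lambda) = lambda^3 - 18·lambda^2 + 80·lambda - 96.
Rational-root test: lambda = 4 gives p(4) = 0.
Dividing by (lambda - 4) leaves lambda^2 - 14·lambda + 24.
The quadratic factors as (lambda - 2)·(lambda - 12).
Eigenvalues: 2, 4, 12.

2, 4, 12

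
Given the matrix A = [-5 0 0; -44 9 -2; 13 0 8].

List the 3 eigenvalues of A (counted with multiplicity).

-5, 8, 9

Set up det(tI - A) = 0.
Cofactor expansion gives p(t) = t^3 - 12t^2 - 13t + 360.
Since p(-5) = 0, t = -5 is a root.
Dividing by (t + 5) leaves t^2 - 17t + 72.
The quadratic factors as (t - 8)·(t - 9).
Eigenvalues: -5, 8, 9.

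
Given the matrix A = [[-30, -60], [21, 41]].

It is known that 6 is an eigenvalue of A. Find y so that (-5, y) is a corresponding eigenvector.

We need (A - 6I)v = 0.
A - 6I = [[-36, -60], [21, 35]].
Row 1: (-36)·-5 + (-60)·y = 0
Row 2: (21)·-5 + (35)·y = 0
Solving gives y = 3.
Check: A·(-5, 3) = (-30, 18) = 6·(-5, 3).

3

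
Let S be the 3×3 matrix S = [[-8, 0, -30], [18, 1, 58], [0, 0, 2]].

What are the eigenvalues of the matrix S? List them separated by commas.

Compute the characteristic polynomial p(λ) = det(λI - S).
Cofactor expansion gives p(λ) = λ^3 + 5λ^2 - 22λ + 16.
Try λ = 2: p(2) = 0, so 2 is a root.
Factor out (λ - 2): p(λ) = (λ - 2)·(λ^2 + 7λ - 8).
The quadratic factors as (λ + 8)·(λ - 1).
Eigenvalues: -8, 1, 2.

-8, 1, 2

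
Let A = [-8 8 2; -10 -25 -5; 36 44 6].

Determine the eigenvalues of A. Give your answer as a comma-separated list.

-12, -10, -5

Compute the characteristic polynomial p(μ) = det(μI - A).
Cofactor expansion gives p(μ) = μ^3 + 27μ^2 + 230μ + 600.
Rational-root test: μ = -10 gives p(-10) = 0.
Dividing by (μ + 10) leaves μ^2 + 17μ + 60.
The quadratic factors as (μ + 12)·(μ + 5).
Eigenvalues: -12, -10, -5.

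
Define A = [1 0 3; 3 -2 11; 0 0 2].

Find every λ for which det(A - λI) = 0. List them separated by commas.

Set up det(rI - A) = 0.
Cofactor expansion gives p(r) = r^3 - r^2 - 4r + 4.
Try r = 1: p(1) = 0, so 1 is a root.
Factor out (r - 1): p(r) = (r - 1)·(r^2 - 4).
The quadratic factors as (r + 2)·(r - 2).
Eigenvalues: -2, 1, 2.

-2, 1, 2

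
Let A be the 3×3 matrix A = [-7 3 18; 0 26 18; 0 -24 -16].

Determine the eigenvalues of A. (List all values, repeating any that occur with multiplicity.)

Set up det(tI - A) = 0.
Expanding along the first row, p(t) = t^3 - 3t^2 - 54t + 112.
Try t = 2: p(2) = 0, so 2 is a root.
Dividing by (t - 2) leaves t^2 - t - 56.
The quadratic factors as (t + 7)·(t - 8).
Eigenvalues: -7, 2, 8.

-7, 2, 8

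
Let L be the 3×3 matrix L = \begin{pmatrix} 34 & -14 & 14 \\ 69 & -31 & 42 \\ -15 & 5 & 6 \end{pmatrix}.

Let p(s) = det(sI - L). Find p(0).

p(0) = det(0·I − L) = det(−L) = (−1)^3·det(L).
det(L) = -528, so p(0) = 528.

528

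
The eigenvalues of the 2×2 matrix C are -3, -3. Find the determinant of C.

det(C) is the product of the eigenvalues: (-3) · (-3) = 9.

9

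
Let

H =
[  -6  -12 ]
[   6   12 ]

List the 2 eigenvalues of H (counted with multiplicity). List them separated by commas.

det(H - lambda·I) = (-6 - lambda)(12 - lambda) - (-12)·(6) = lambda^2 - 6·lambda.
This factors as lambda·(lambda - 6) = 0.
Eigenvalues: 0, 6.

0, 6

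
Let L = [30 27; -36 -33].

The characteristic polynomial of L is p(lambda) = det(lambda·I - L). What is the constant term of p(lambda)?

-18

p(lambda) = lambda^2 + 3·lambda - 18.
The constant term is -18.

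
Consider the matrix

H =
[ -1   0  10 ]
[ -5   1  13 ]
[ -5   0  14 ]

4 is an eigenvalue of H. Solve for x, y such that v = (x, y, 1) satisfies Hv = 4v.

2, 1

We need (H - 4I)v = 0.
H - 4I = [[-5, 0, 10], [-5, -3, 13], [-5, 0, 10]].
Row 1: (-5)·x + (0)·y + (10)·1 = 0
Row 2: (-5)·x + (-3)·y + (13)·1 = 0
Row 3: (-5)·x + (0)·y + (10)·1 = 0
Solving gives x = 2, y = 1.
Check: H·(2, 1, 1) = (8, 4, 4) = 4·(2, 1, 1).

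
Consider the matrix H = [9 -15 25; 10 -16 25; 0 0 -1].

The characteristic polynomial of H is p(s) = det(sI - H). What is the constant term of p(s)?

6

p(s) = s^3 + 8s^2 + 13s + 6.
The constant term is 6.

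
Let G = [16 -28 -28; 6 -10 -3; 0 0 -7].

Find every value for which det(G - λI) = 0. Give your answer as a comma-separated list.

Compute the characteristic polynomial p(lambda) = det(lambda·I - G).
Expanding along the first row, p(lambda) = lambda^3 + lambda^2 - 34·lambda + 56.
Try lambda = 4: p(4) = 0, so 4 is a root.
Dividing by (lambda - 4) leaves lambda^2 + 5·lambda - 14.
The quadratic factors as (lambda + 7)·(lambda - 2).
Eigenvalues: -7, 2, 4.

-7, 2, 4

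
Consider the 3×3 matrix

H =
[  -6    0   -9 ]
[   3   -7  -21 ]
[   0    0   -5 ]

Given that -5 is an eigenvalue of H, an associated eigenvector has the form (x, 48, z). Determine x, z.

We need (H + 5I)v = 0.
H + 5I = [[-1, 0, -9], [3, -2, -21], [0, 0, 0]].
Row 1: (-1)·x + (0)·48 + (-9)·z = 0
Row 2: (3)·x + (-2)·48 + (-21)·z = 0
Row 3: (0)·x + (0)·48 + (0)·z = 0
Solving gives x = 18, z = -2.
Check: H·(18, 48, -2) = (-90, -240, 10) = -5·(18, 48, -2).

18, -2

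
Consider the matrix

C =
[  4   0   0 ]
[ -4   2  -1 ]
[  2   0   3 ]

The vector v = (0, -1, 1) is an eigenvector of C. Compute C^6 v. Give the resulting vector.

First find the eigenvalue: Cv = (0, -3, 3) = 3·(0, -1, 1), so λ = 3.
Then C^6 v = λ^6·v = 3^6·(0, -1, 1) = 729·(0, -1, 1) = (0, -729, 729).

(0, -729, 729)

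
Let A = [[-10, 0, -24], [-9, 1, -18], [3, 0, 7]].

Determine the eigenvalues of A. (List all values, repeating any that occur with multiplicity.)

The characteristic polynomial is p(λ) = det(λI - A).
Expanding along the first row, p(λ) = λ^3 + 2λ^2 - λ - 2.
Rational-root test: λ = -1 gives p(-1) = 0.
Factor out (λ + 1): p(λ) = (λ + 1)·(λ^2 + λ - 2).
The quadratic factors as (λ + 2)·(λ - 1).
Eigenvalues: -2, -1, 1.

-2, -1, 1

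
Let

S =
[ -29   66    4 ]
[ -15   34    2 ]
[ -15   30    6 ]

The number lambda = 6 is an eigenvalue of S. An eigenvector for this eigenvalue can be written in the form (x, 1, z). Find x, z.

We need (S - 6I)v = 0.
S - 6I = [[-35, 66, 4], [-15, 28, 2], [-15, 30, 0]].
Row 1: (-35)·x + (66)·1 + (4)·z = 0
Row 2: (-15)·x + (28)·1 + (2)·z = 0
Row 3: (-15)·x + (30)·1 + (0)·z = 0
Solving gives x = 2, z = 1.
Check: S·(2, 1, 1) = (12, 6, 6) = 6·(2, 1, 1).

2, 1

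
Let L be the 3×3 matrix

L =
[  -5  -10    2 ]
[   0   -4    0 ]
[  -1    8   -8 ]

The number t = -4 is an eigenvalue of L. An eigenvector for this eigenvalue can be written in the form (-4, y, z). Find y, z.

We need (L + 4I)v = 0.
L + 4I = [[-1, -10, 2], [0, 0, 0], [-1, 8, -4]].
Row 1: (-1)·-4 + (-10)·y + (2)·z = 0
Row 2: (0)·-4 + (0)·y + (0)·z = 0
Row 3: (-1)·-4 + (8)·y + (-4)·z = 0
Solving gives y = 1, z = 3.
Check: L·(-4, 1, 3) = (16, -4, -12) = -4·(-4, 1, 3).

1, 3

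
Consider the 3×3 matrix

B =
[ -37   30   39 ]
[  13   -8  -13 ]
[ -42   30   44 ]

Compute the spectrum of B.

Compute the characteristic polynomial p(λ) = det(λI - B).
Cofactor expansion gives p(λ) = λ^3 + λ^2 - 46λ + 80.
Rational-root test: λ = 2 gives p(2) = 0.
Factor out (λ - 2): p(λ) = (λ - 2)·(λ^2 + 3λ - 40).
The quadratic factors as (λ + 8)·(λ - 5).
Eigenvalues: -8, 2, 5.

-8, 2, 5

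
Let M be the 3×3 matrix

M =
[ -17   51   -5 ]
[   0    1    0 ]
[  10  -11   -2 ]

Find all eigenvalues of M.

-12, -7, 1

Compute the characteristic polynomial p(r) = det(rI - M).
Expanding the 3×3 determinant: p(r) = r^3 + 18r^2 + 65r - 84.
Since p(1) = 0, r = 1 is a root.
Factor out (r - 1): p(r) = (r - 1)·(r^2 + 19r + 84).
The quadratic factors as (r + 12)·(r + 7).
Eigenvalues: -12, -7, 1.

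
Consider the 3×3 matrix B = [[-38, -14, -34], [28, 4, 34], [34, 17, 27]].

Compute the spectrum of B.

-10, -7, 10

Compute the characteristic polynomial p(μ) = det(μI - B).
Expanding the 3×3 determinant: p(μ) = μ^3 + 7μ^2 - 100μ - 700.
Rational-root test: μ = 10 gives p(10) = 0.
Factor out (μ - 10): p(μ) = (μ - 10)·(μ^2 + 17μ + 70).
The quadratic factors as (μ + 10)·(μ + 7).
Eigenvalues: -10, -7, 10.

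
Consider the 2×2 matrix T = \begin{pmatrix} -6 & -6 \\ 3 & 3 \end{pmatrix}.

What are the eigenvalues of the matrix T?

-3, 0

det(T - sI) = (-6 - s)(3 - s) - (-6)·(3) = s^2 + 3s.
This factors as (s + 3)·s = 0.
Eigenvalues: -3, 0.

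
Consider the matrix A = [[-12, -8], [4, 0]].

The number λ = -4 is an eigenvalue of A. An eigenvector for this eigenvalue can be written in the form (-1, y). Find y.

We need (A + 4I)v = 0.
A + 4I = [[-8, -8], [4, 4]].
Row 1: (-8)·-1 + (-8)·y = 0
Row 2: (4)·-1 + (4)·y = 0
Solving gives y = 1.
Check: A·(-1, 1) = (4, -4) = -4·(-1, 1).

1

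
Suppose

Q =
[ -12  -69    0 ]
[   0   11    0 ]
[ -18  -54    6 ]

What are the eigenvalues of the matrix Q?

-12, 6, 11

The characteristic polynomial is p(s) = det(sI - Q).
Cofactor expansion gives p(s) = s^3 - 5s^2 - 138s + 792.
Try s = 11: p(11) = 0, so 11 is a root.
Dividing by (s - 11) leaves s^2 + 6s - 72.
The quadratic factors as (s + 12)·(s - 6).
Eigenvalues: -12, 6, 11.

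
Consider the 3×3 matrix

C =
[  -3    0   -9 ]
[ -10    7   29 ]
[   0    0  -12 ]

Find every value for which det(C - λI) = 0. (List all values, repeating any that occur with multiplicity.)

-12, -3, 7

The characteristic polynomial is p(λ) = det(λI - C).
Expanding the 3×3 determinant: p(λ) = λ^3 + 8λ^2 - 69λ - 252.
Since p(-3) = 0, λ = -3 is a root.
Factor out (λ + 3): p(λ) = (λ + 3)·(λ^2 + 5λ - 84).
The quadratic factors as (λ + 12)·(λ - 7).
Eigenvalues: -12, -3, 7.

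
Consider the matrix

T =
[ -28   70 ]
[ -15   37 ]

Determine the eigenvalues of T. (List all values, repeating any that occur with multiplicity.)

det(T - λI) = (-28 - λ)(37 - λ) - (70)·(-15) = λ^2 - 9λ + 14.
This factors as (λ - 2)·(λ - 7) = 0.
Eigenvalues: 2, 7.

2, 7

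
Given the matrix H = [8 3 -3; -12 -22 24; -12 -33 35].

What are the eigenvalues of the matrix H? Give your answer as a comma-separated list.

The characteristic polynomial is p(λ) = det(λI - H).
Cofactor expansion gives p(λ) = λ^3 - 21λ^2 + 126λ - 176.
Rational-root test: λ = 2 gives p(2) = 0.
Factor out (λ - 2): p(λ) = (λ - 2)·(λ^2 - 19λ + 88).
The quadratic factors as (λ - 8)·(λ - 11).
Eigenvalues: 2, 8, 11.

2, 8, 11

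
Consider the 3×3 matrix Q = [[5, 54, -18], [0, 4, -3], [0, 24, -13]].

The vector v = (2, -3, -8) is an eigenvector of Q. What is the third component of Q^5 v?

8192

First find the eigenvalue: Qv = (-8, 12, 32) = -4·(2, -3, -8), so λ = -4.
Then Q^5 v = λ^5·v = (-4)^5·(2, -3, -8) = -1024·(2, -3, -8) = (-2048, 3072, 8192).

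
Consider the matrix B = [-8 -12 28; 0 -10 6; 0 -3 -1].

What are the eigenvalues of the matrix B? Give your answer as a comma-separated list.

Set up det(rI - B) = 0.
Expanding the 3×3 determinant: p(r) = r^3 + 19r^2 + 116r + 224.
Rational-root test: r = -4 gives p(-4) = 0.
Factor out (r + 4): p(r) = (r + 4)·(r^2 + 15r + 56).
The quadratic factors as (r + 8)·(r + 7).
Eigenvalues: -8, -7, -4.

-8, -7, -4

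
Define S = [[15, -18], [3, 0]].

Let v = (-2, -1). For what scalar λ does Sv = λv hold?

Compute Sv: S·(-2, -1) = (-12, -6).
Since Sv = λv, compare component 1: -12 = λ·-2, so λ = 6.

6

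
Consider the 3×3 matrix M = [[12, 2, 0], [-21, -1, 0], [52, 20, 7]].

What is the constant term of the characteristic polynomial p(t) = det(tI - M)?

p(0) = det(0·I − M) = det(−M) = (−1)^3·det(M).
det(M) = 210, so p(0) = -210.

-210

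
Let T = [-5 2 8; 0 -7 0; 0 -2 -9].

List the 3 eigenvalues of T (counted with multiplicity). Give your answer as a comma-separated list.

-9, -7, -5

Set up det(rI - T) = 0.
Expanding the 3×3 determinant: p(r) = r^3 + 21r^2 + 143r + 315.
Since p(-5) = 0, r = -5 is a root.
Factor out (r + 5): p(r) = (r + 5)·(r^2 + 16r + 63).
The quadratic factors as (r + 9)·(r + 7).
Eigenvalues: -9, -7, -5.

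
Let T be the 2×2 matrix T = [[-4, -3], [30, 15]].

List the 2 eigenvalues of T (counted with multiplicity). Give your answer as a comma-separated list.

det(T - μI) = (-4 - μ)(15 - μ) - (-3)·(30) = μ^2 - 11μ + 30.
This factors as (μ - 5)·(μ - 6) = 0.
Eigenvalues: 5, 6.

5, 6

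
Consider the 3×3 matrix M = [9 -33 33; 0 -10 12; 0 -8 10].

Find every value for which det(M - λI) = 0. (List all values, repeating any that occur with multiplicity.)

The characteristic polynomial is p(lambda) = det(lambda·I - M).
Expanding along the first row, p(lambda) = lambda^3 - 9·lambda^2 - 4·lambda + 36.
Rational-root test: lambda = 2 gives p(2) = 0.
Dividing by (lambda - 2) leaves lambda^2 - 7·lambda - 18.
The quadratic factors as (lambda + 2)·(lambda - 9).
Eigenvalues: -2, 2, 9.

-2, 2, 9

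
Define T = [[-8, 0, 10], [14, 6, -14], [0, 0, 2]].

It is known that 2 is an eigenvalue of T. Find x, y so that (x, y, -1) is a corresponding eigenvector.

We need (T - 2I)v = 0.
T - 2I = [[-10, 0, 10], [14, 4, -14], [0, 0, 0]].
Row 1: (-10)·x + (0)·y + (10)·-1 = 0
Row 2: (14)·x + (4)·y + (-14)·-1 = 0
Row 3: (0)·x + (0)·y + (0)·-1 = 0
Solving gives x = -1, y = 0.
Check: T·(-1, 0, -1) = (-2, 0, -2) = 2·(-1, 0, -1).

-1, 0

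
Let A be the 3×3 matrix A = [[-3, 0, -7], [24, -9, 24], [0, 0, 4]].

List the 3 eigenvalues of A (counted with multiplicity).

The characteristic polynomial is p(λ) = det(λI - A).
Expanding along the first row, p(λ) = λ^3 + 8λ^2 - 21λ - 108.
Rational-root test: λ = -3 gives p(-3) = 0.
Dividing by (λ + 3) leaves λ^2 + 5λ - 36.
The quadratic factors as (λ + 9)·(λ - 4).
Eigenvalues: -9, -3, 4.

-9, -3, 4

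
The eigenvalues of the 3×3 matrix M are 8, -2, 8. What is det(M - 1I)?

-147

If M has eigenvalues 8, -2, 8, then M - 1I has eigenvalues 7, -3, 7.
det(M - 1I) = (7) · (-3) · (7) = -147.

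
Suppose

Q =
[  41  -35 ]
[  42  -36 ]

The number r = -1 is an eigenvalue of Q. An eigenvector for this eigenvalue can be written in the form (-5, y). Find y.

We need (Q + 1I)v = 0.
Q + 1I = [[42, -35], [42, -35]].
Row 1: (42)·-5 + (-35)·y = 0
Row 2: (42)·-5 + (-35)·y = 0
Solving gives y = -6.
Check: Q·(-5, -6) = (5, 6) = -1·(-5, -6).

-6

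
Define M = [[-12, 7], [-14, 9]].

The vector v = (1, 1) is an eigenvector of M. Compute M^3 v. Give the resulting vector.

(-125, -125)

First find the eigenvalue: Mv = (-5, -5) = -5·(1, 1), so λ = -5.
Then M^3 v = λ^3·v = (-5)^3·(1, 1) = -125·(1, 1) = (-125, -125).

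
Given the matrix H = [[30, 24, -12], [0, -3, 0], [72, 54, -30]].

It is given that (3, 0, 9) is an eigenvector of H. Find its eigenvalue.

Compute Hv: H·(3, 0, 9) = (-18, 0, -54).
Since Hv = λv, compare component 1: -18 = λ·3, so λ = -6.

-6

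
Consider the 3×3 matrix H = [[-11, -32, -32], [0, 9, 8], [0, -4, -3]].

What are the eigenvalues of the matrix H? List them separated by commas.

-11, 1, 5

Set up det(sI - H) = 0.
Expanding along the first row, p(s) = s^3 + 5s^2 - 61s + 55.
Try s = 1: p(1) = 0, so 1 is a root.
Factor out (s - 1): p(s) = (s - 1)·(s^2 + 6s - 55).
The quadratic factors as (s + 11)·(s - 5).
Eigenvalues: -11, 1, 5.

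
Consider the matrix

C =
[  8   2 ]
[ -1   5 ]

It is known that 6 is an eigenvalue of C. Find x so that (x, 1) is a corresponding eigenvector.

We need (C - 6I)v = 0.
C - 6I = [[2, 2], [-1, -1]].
Row 1: (2)·x + (2)·1 = 0
Row 2: (-1)·x + (-1)·1 = 0
Solving gives x = -1.
Check: C·(-1, 1) = (-6, 6) = 6·(-1, 1).

-1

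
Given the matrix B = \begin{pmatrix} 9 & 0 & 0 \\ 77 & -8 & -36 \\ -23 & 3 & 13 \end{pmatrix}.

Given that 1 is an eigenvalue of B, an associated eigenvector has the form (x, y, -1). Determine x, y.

0, 4

We need (B - 1I)v = 0.
B - 1I = [[8, 0, 0], [77, -9, -36], [-23, 3, 12]].
Row 1: (8)·x + (0)·y + (0)·-1 = 0
Row 2: (77)·x + (-9)·y + (-36)·-1 = 0
Row 3: (-23)·x + (3)·y + (12)·-1 = 0
Solving gives x = 0, y = 4.
Check: B·(0, 4, -1) = (0, 4, -1) = 1·(0, 4, -1).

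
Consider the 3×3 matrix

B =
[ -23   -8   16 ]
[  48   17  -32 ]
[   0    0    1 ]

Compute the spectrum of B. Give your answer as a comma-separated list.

-7, 1, 1

The characteristic polynomial is p(t) = det(tI - B).
Cofactor expansion gives p(t) = t^3 + 5t^2 - 13t + 7.
Try t = -7: p(-7) = 0, so -7 is a root.
Dividing by (t + 7) leaves t^2 - 2t + 1.
The quadratic factor is (t - 1)^2.
Eigenvalues: -7, 1, 1.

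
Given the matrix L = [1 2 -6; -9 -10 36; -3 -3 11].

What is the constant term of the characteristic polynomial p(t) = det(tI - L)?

p(0) = det(0·I − L) = det(−L) = (−1)^3·det(L).
det(L) = -2, so p(0) = 2.

2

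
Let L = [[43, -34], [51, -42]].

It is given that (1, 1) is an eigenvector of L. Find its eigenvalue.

Compute Lv: L·(1, 1) = (9, 9).
Since Lv = λv, compare component 1: 9 = λ·1, so λ = 9.

9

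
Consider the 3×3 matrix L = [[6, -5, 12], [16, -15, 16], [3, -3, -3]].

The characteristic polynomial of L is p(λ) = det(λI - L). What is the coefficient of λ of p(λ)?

p(λ) = λ^3 + 12λ^2 + 29λ - 42.
The coefficient of λ is 29.

29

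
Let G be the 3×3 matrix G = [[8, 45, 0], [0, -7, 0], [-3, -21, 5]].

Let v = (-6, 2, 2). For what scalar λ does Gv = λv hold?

-7

Compute Gv: G·(-6, 2, 2) = (42, -14, -14).
Since Gv = λv, compare component 1: 42 = λ·-6, so λ = -7.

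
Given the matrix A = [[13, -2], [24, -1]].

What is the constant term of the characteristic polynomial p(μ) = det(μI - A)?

35

p(0) = det(0·I − A) = det(−A) = (−1)^2·det(A).
det(A) = 35, so p(0) = 35.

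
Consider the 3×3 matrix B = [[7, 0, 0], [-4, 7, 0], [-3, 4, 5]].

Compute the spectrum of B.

B is lower triangular, so its eigenvalues are the diagonal entries.
Diagonal: 7, 7, 5.

5, 7, 7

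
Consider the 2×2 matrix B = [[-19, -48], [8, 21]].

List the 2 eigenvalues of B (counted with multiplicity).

-3, 5

det(B - λI) = (-19 - λ)(21 - λ) - (-48)·(8) = λ^2 - 2λ - 15.
This factors as (λ + 3)·(λ - 5) = 0.
Eigenvalues: -3, 5.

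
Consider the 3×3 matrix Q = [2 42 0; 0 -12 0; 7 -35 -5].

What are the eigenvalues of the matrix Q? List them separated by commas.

The characteristic polynomial is p(lambda) = det(lambda·I - Q).
Expanding the 3×3 determinant: p(lambda) = lambda^3 + 15·lambda^2 + 26·lambda - 120.
Try lambda = -5: p(-5) = 0, so -5 is a root.
Dividing by (lambda + 5) leaves lambda^2 + 10·lambda - 24.
The quadratic factors as (lambda + 12)·(lambda - 2).
Eigenvalues: -12, -5, 2.

-12, -5, 2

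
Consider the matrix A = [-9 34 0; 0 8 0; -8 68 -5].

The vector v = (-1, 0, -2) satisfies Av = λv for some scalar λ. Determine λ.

-9

Compute Av: A·(-1, 0, -2) = (9, 0, 18).
Since Av = λv, compare component 1: 9 = λ·-1, so λ = -9.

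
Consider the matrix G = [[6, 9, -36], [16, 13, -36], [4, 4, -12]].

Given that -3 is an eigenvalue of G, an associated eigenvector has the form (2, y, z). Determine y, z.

We need (G + 3I)v = 0.
G + 3I = [[9, 9, -36], [16, 16, -36], [4, 4, -9]].
Row 1: (9)·2 + (9)·y + (-36)·z = 0
Row 2: (16)·2 + (16)·y + (-36)·z = 0
Row 3: (4)·2 + (4)·y + (-9)·z = 0
Solving gives y = -2, z = 0.
Check: G·(2, -2, 0) = (-6, 6, 0) = -3·(2, -2, 0).

-2, 0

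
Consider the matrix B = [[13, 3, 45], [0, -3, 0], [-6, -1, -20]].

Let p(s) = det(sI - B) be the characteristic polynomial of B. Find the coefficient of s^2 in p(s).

The coefficient of s^2 of det(sI - B) is −trace(B).
trace(B) = (13) + (-3) + (-20) = -10, so the coefficient is 10.

10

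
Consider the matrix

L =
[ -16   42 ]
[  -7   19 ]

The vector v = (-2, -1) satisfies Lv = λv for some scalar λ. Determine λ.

Compute Lv: L·(-2, -1) = (-10, -5).
Since Lv = λv, compare component 1: -10 = λ·-2, so λ = 5.

5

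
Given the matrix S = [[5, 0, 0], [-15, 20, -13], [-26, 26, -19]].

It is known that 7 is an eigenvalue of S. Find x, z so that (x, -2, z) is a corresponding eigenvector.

0, -2

We need (S - 7I)v = 0.
S - 7I = [[-2, 0, 0], [-15, 13, -13], [-26, 26, -26]].
Row 1: (-2)·x + (0)·-2 + (0)·z = 0
Row 2: (-15)·x + (13)·-2 + (-13)·z = 0
Row 3: (-26)·x + (26)·-2 + (-26)·z = 0
Solving gives x = 0, z = -2.
Check: S·(0, -2, -2) = (0, -14, -14) = 7·(0, -2, -2).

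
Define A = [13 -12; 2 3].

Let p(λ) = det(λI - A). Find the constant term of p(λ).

p(λ) = λ^2 - 16λ + 63.
The constant term is 63.

63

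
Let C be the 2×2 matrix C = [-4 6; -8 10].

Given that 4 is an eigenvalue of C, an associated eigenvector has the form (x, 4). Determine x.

3

We need (C - 4I)v = 0.
C - 4I = [[-8, 6], [-8, 6]].
Row 1: (-8)·x + (6)·4 = 0
Row 2: (-8)·x + (6)·4 = 0
Solving gives x = 3.
Check: C·(3, 4) = (12, 16) = 4·(3, 4).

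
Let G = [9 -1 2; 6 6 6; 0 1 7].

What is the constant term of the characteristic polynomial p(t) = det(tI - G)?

p(0) = det(0·I − G) = det(−G) = (−1)^3·det(G).
det(G) = 378, so p(0) = -378.

-378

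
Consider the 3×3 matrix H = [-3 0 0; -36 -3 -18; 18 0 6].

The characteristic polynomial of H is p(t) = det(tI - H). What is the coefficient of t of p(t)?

-27

p(t) = t^3 - 27t - 54.
The coefficient of t is -27.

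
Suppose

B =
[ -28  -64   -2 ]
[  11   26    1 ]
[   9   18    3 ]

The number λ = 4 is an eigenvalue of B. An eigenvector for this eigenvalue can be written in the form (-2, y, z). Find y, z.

We need (B - 4I)v = 0.
B - 4I = [[-32, -64, -2], [11, 22, 1], [9, 18, -1]].
Row 1: (-32)·-2 + (-64)·y + (-2)·z = 0
Row 2: (11)·-2 + (22)·y + (1)·z = 0
Row 3: (9)·-2 + (18)·y + (-1)·z = 0
Solving gives y = 1, z = 0.
Check: B·(-2, 1, 0) = (-8, 4, 0) = 4·(-2, 1, 0).

1, 0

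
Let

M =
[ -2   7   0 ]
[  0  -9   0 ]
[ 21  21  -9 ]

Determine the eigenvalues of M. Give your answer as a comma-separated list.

Compute the characteristic polynomial p(s) = det(sI - M).
Cofactor expansion gives p(s) = s^3 + 20s^2 + 117s + 162.
Rational-root test: s = -9 gives p(-9) = 0.
Dividing by (s + 9) leaves s^2 + 11s + 18.
The quadratic factors as (s + 9)·(s + 2).
Eigenvalues: -9, -9, -2.

-9, -9, -2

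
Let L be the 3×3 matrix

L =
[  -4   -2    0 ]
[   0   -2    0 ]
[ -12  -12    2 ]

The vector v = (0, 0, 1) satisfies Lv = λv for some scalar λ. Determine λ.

Compute Lv: L·(0, 0, 1) = (0, 0, 2).
Since Lv = λv, compare component 3: 2 = λ·1, so λ = 2.

2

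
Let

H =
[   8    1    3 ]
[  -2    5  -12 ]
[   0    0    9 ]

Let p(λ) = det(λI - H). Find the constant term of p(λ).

p(λ) = λ^3 - 22λ^2 + 159λ - 378.
The constant term is -378.

-378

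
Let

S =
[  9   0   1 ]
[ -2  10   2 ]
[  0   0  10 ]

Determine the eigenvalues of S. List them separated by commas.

9, 10, 10

Set up det(rI - S) = 0.
Expanding the 3×3 determinant: p(r) = r^3 - 29r^2 + 280r - 900.
Try r = 9: p(9) = 0, so 9 is a root.
Dividing by (r - 9) leaves r^2 - 20r + 100.
The quadratic factor is (r - 10)^2.
Eigenvalues: 9, 10, 10.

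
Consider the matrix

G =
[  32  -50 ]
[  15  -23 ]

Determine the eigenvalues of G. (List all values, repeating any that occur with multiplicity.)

2, 7

det(G - λI) = (32 - λ)(-23 - λ) - (-50)·(15) = λ^2 - 9λ + 14.
This factors as (λ - 2)·(λ - 7) = 0.
Eigenvalues: 2, 7.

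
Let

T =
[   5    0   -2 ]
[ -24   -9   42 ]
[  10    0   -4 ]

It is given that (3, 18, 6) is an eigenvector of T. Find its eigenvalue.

1

Compute Tv: T·(3, 18, 6) = (3, 18, 6).
Since Tv = λv, compare component 1: 3 = λ·3, so λ = 1.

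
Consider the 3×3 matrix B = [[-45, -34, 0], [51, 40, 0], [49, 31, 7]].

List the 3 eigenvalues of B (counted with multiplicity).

Compute the characteristic polynomial p(lambda) = det(lambda·I - B).
Cofactor expansion gives p(lambda) = lambda^3 - 2·lambda^2 - 101·lambda + 462.
Rational-root test: lambda = -11 gives p(-11) = 0.
Dividing by (lambda + 11) leaves lambda^2 - 13·lambda + 42.
The quadratic factors as (lambda - 6)·(lambda - 7).
Eigenvalues: -11, 6, 7.

-11, 6, 7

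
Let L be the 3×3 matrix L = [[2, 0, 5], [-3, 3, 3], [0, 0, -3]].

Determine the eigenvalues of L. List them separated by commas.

Compute the characteristic polynomial p(μ) = det(μI - L).
Expanding the 3×3 determinant: p(μ) = μ^3 - 2μ^2 - 9μ + 18.
Since p(3) = 0, μ = 3 is a root.
Factor out (μ - 3): p(μ) = (μ - 3)·(μ^2 + μ - 6).
The quadratic factors as (μ + 3)·(μ - 2).
Eigenvalues: -3, 2, 3.

-3, 2, 3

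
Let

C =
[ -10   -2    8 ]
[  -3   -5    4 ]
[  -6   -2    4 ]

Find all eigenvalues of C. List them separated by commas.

-4, -4, -3

Compute the characteristic polynomial p(lambda) = det(lambda·I - C).
Cofactor expansion gives p(lambda) = lambda^3 + 11·lambda^2 + 40·lambda + 48.
Try lambda = -4: p(-4) = 0, so -4 is a root.
Dividing by (lambda + 4) leaves lambda^2 + 7·lambda + 12.
The quadratic factors as (lambda + 4)·(lambda + 3).
Eigenvalues: -4, -4, -3.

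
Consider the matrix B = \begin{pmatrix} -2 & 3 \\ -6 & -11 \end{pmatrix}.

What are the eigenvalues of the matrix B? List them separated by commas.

det(B - lambda·I) = (-2 - lambda)(-11 - lambda) - (3)·(-6) = lambda^2 + 13·lambda + 40.
This factors as (lambda + 8)·(lambda + 5) = 0.
Eigenvalues: -8, -5.

-8, -5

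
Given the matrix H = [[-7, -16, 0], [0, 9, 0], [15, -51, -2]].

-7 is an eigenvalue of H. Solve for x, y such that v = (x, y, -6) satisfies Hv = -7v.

2, 0

We need (H + 7I)v = 0.
H + 7I = [[0, -16, 0], [0, 16, 0], [15, -51, 5]].
Row 1: (0)·x + (-16)·y + (0)·-6 = 0
Row 2: (0)·x + (16)·y + (0)·-6 = 0
Row 3: (15)·x + (-51)·y + (5)·-6 = 0
Solving gives x = 2, y = 0.
Check: H·(2, 0, -6) = (-14, 0, 42) = -7·(2, 0, -6).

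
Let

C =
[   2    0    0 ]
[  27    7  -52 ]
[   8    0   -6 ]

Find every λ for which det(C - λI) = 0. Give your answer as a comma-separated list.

-6, 2, 7

The characteristic polynomial is p(λ) = det(λI - C).
Expanding the 3×3 determinant: p(λ) = λ^3 - 3λ^2 - 40λ + 84.
Since p(2) = 0, λ = 2 is a root.
Factor out (λ - 2): p(λ) = (λ - 2)·(λ^2 - λ - 42).
The quadratic factors as (λ + 6)·(λ - 7).
Eigenvalues: -6, 2, 7.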